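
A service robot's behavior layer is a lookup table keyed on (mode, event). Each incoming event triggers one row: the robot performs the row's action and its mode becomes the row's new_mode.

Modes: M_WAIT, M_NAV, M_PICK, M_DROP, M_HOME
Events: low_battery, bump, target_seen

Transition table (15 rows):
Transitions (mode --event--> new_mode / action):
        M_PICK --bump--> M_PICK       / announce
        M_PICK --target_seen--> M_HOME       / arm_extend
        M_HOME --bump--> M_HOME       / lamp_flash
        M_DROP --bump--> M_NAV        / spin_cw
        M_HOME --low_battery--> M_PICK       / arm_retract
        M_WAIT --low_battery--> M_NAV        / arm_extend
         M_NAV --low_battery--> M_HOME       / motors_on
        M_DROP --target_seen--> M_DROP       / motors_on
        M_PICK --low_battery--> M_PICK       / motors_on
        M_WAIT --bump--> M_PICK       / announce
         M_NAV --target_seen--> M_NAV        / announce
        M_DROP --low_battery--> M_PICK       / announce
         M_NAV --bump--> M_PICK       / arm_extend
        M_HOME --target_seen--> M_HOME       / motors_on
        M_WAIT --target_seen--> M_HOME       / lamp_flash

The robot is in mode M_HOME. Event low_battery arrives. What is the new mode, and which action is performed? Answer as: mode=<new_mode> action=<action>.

mode=M_PICK action=arm_retract

current mode = M_HOME; filter table to that mode:
  (M_HOME, bump) → (M_HOME, lamp_flash)
  (M_HOME, low_battery) → (M_PICK, arm_retract)  ← event matches
  (M_HOME, target_seen) → (M_HOME, motors_on)
event = low_battery selects (M_PICK, arm_retract)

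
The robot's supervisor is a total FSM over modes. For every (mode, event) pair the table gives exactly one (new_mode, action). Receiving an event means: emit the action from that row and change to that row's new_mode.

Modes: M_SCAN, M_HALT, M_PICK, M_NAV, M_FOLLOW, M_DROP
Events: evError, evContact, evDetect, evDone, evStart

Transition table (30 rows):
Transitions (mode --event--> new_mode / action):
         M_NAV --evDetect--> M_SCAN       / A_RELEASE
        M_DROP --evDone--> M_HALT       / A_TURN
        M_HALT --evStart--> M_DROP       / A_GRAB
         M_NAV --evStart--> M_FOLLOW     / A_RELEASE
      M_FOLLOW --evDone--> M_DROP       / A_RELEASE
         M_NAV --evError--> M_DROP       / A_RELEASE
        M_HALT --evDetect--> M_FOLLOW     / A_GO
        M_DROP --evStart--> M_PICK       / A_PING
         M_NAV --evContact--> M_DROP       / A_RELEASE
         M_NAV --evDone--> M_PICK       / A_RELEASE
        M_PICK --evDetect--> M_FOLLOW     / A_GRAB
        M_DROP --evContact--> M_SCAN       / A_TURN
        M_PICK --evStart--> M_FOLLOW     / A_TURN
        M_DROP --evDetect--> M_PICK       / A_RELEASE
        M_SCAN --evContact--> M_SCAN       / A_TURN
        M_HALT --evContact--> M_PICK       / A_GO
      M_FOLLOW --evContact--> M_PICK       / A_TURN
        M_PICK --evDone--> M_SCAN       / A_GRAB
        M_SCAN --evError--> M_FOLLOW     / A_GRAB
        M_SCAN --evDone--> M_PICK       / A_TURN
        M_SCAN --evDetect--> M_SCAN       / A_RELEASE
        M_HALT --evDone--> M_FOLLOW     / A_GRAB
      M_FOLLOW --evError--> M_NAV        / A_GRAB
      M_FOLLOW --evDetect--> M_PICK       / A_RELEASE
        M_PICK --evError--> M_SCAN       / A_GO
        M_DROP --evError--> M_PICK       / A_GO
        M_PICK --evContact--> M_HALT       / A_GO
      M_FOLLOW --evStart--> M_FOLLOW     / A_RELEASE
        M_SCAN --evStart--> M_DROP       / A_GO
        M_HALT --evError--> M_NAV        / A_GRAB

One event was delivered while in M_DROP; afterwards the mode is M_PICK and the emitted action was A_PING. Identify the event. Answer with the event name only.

evStart

try evError: (M_DROP, evError) → (M_PICK, A_GO)
try evContact: (M_DROP, evContact) → (M_SCAN, A_TURN)
try evDetect: (M_DROP, evDetect) → (M_PICK, A_RELEASE)
try evDone: (M_DROP, evDone) → (M_HALT, A_TURN)
try evStart: (M_DROP, evStart) → (M_PICK, A_PING)  ← matches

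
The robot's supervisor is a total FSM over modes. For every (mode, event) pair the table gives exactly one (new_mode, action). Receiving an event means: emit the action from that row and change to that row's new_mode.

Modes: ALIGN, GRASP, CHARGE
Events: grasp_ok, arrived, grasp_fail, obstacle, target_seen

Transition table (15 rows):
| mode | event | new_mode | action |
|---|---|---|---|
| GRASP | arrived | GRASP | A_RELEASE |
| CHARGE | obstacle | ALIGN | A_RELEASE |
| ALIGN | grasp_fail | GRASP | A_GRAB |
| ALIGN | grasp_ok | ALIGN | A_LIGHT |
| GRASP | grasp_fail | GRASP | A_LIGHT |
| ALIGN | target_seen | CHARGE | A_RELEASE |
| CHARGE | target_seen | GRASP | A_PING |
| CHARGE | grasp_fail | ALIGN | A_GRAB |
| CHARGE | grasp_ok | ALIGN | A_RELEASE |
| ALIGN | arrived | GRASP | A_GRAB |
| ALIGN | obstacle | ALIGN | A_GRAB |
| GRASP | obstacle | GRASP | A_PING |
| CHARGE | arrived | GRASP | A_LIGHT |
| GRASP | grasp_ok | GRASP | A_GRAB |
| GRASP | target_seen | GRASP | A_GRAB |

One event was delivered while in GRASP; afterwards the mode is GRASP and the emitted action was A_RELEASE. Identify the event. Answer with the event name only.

arrived

try grasp_ok: (GRASP, grasp_ok) → (GRASP, A_GRAB)
try arrived: (GRASP, arrived) → (GRASP, A_RELEASE)  ← matches
try grasp_fail: (GRASP, grasp_fail) → (GRASP, A_LIGHT)
try obstacle: (GRASP, obstacle) → (GRASP, A_PING)
try target_seen: (GRASP, target_seen) → (GRASP, A_GRAB)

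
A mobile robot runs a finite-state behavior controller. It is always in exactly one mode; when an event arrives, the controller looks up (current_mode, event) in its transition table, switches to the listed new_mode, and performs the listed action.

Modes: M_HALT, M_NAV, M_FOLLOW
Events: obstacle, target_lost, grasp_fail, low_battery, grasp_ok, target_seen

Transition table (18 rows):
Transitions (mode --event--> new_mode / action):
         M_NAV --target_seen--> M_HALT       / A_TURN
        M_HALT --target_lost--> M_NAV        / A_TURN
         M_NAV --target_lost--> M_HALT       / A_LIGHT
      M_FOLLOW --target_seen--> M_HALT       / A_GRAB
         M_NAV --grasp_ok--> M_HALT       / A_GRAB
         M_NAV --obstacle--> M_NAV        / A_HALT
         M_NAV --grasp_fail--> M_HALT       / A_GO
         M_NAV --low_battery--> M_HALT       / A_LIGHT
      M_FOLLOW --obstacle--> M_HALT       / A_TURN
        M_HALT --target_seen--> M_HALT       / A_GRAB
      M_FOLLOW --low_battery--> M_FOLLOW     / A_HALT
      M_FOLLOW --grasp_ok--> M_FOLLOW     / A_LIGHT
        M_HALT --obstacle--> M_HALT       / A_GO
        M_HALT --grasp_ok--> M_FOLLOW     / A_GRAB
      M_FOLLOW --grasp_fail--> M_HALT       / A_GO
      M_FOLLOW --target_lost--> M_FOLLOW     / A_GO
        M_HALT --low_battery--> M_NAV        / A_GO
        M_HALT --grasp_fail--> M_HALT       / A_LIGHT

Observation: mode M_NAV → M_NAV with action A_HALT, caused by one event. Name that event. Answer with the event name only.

try obstacle: (M_NAV, obstacle) → (M_NAV, A_HALT)  ← matches
try target_lost: (M_NAV, target_lost) → (M_HALT, A_LIGHT)
try grasp_fail: (M_NAV, grasp_fail) → (M_HALT, A_GO)
try low_battery: (M_NAV, low_battery) → (M_HALT, A_LIGHT)
try grasp_ok: (M_NAV, grasp_ok) → (M_HALT, A_GRAB)
try target_seen: (M_NAV, target_seen) → (M_HALT, A_TURN)

obstacle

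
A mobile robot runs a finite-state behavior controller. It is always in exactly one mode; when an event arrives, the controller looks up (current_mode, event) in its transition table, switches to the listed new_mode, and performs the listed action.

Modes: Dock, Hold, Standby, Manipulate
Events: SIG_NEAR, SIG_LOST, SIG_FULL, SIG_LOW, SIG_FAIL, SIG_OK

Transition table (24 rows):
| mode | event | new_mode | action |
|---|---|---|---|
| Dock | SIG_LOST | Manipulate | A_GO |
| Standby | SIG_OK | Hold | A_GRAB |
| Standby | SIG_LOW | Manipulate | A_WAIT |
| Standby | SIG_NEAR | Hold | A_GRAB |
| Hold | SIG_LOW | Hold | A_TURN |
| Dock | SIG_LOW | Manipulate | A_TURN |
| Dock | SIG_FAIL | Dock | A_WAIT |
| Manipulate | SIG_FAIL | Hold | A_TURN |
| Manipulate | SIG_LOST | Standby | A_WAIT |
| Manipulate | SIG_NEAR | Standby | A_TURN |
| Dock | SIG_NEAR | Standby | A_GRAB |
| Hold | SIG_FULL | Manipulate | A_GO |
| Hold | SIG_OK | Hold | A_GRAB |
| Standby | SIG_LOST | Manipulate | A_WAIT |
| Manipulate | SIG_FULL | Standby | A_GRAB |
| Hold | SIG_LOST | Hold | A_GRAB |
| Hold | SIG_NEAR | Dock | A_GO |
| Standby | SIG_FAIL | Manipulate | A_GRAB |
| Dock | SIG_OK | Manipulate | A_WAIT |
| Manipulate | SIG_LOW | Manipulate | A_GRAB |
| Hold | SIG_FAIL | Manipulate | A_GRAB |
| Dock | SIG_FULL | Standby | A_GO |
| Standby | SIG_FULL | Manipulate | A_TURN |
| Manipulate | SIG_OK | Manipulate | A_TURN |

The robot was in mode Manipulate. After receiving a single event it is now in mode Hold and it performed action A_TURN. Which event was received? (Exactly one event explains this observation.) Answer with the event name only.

SIG_FAIL

try SIG_NEAR: (Manipulate, SIG_NEAR) → (Standby, A_TURN)
try SIG_LOST: (Manipulate, SIG_LOST) → (Standby, A_WAIT)
try SIG_FULL: (Manipulate, SIG_FULL) → (Standby, A_GRAB)
try SIG_LOW: (Manipulate, SIG_LOW) → (Manipulate, A_GRAB)
try SIG_FAIL: (Manipulate, SIG_FAIL) → (Hold, A_TURN)  ← matches
try SIG_OK: (Manipulate, SIG_OK) → (Manipulate, A_TURN)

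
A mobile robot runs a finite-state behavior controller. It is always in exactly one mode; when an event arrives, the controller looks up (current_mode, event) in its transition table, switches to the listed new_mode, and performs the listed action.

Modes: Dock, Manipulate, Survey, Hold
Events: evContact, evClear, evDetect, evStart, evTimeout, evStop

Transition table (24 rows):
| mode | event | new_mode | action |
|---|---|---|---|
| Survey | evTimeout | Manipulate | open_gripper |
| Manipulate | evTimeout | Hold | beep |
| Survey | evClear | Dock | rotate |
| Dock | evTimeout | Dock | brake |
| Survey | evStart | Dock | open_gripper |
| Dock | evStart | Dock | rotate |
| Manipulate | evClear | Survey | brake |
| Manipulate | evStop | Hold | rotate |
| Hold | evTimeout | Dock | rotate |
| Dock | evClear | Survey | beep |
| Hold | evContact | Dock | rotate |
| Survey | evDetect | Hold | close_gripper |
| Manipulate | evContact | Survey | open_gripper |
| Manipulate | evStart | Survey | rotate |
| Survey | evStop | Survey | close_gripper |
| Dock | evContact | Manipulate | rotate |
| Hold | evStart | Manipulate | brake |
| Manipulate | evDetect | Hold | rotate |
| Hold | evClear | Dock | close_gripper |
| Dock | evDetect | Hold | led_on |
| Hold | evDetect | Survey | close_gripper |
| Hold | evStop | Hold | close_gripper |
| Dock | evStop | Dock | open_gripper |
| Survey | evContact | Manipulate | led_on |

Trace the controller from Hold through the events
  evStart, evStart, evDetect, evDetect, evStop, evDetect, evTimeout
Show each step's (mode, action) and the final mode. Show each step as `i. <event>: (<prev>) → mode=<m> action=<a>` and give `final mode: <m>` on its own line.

1. evStart: (Hold) → mode=Manipulate action=brake
2. evStart: (Manipulate) → mode=Survey action=rotate
3. evDetect: (Survey) → mode=Hold action=close_gripper
4. evDetect: (Hold) → mode=Survey action=close_gripper
5. evStop: (Survey) → mode=Survey action=close_gripper
6. evDetect: (Survey) → mode=Hold action=close_gripper
7. evTimeout: (Hold) → mode=Dock action=rotate

final mode: Dock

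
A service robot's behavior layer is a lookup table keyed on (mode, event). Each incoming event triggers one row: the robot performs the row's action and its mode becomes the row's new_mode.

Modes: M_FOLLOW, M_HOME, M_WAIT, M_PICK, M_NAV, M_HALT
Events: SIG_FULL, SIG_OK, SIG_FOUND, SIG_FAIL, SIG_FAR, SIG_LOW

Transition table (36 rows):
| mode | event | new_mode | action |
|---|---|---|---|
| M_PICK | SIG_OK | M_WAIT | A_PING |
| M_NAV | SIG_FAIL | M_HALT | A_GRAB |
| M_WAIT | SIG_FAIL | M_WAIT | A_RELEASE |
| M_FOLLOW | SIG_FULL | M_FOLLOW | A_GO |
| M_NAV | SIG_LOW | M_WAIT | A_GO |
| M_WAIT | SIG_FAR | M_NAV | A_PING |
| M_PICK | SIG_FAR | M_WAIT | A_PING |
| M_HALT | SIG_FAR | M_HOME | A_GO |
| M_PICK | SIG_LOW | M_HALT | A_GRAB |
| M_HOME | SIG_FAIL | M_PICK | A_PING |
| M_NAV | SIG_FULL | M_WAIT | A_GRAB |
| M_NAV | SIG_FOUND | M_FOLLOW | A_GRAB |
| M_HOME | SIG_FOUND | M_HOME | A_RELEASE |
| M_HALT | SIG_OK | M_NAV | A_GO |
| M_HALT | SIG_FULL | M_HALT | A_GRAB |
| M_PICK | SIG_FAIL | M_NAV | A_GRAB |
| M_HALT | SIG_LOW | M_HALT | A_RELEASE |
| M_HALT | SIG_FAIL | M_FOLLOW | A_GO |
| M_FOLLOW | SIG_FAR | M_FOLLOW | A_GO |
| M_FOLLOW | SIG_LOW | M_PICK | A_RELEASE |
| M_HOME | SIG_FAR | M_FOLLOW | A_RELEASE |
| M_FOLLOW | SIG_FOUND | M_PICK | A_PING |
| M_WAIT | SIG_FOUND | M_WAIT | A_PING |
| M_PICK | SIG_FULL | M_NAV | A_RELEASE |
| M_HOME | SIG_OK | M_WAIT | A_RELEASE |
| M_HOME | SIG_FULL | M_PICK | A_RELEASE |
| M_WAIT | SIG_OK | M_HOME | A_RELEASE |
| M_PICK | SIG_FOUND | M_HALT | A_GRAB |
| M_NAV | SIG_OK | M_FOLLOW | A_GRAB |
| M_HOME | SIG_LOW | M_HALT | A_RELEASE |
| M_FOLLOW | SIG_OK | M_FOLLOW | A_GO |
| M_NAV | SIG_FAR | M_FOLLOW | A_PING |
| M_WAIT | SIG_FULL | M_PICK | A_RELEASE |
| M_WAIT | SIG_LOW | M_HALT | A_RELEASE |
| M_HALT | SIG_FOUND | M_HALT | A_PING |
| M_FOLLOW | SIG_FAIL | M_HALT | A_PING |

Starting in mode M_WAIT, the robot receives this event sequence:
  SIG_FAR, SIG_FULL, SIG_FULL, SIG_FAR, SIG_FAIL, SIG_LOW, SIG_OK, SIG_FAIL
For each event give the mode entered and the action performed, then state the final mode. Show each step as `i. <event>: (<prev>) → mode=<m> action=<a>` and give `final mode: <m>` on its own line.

1. SIG_FAR: (M_WAIT) → mode=M_NAV action=A_PING
2. SIG_FULL: (M_NAV) → mode=M_WAIT action=A_GRAB
3. SIG_FULL: (M_WAIT) → mode=M_PICK action=A_RELEASE
4. SIG_FAR: (M_PICK) → mode=M_WAIT action=A_PING
5. SIG_FAIL: (M_WAIT) → mode=M_WAIT action=A_RELEASE
6. SIG_LOW: (M_WAIT) → mode=M_HALT action=A_RELEASE
7. SIG_OK: (M_HALT) → mode=M_NAV action=A_GO
8. SIG_FAIL: (M_NAV) → mode=M_HALT action=A_GRAB

final mode: M_HALT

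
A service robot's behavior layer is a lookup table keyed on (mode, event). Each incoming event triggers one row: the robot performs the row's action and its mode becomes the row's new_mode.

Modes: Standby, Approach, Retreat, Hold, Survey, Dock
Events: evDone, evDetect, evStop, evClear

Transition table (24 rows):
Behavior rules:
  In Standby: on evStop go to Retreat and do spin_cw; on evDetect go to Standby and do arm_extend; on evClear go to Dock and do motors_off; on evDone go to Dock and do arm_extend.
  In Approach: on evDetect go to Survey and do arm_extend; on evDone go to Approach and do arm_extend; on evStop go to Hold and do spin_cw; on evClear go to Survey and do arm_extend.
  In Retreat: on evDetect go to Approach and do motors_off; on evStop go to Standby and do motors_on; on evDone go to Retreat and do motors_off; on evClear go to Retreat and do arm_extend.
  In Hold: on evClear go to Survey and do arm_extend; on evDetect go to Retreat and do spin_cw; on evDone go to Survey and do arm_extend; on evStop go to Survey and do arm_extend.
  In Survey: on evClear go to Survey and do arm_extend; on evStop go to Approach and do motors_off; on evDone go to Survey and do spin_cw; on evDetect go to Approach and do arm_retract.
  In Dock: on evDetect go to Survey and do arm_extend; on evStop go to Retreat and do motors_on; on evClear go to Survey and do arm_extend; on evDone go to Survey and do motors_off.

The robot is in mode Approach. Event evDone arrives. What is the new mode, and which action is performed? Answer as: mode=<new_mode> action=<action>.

current mode = Approach; filter table to that mode:
  (Approach, evDetect) → (Survey, arm_extend)
  (Approach, evDone) → (Approach, arm_extend)  ← event matches
  (Approach, evStop) → (Hold, spin_cw)
  (Approach, evClear) → (Survey, arm_extend)
event = evDone selects (Approach, arm_extend)

mode=Approach action=arm_extend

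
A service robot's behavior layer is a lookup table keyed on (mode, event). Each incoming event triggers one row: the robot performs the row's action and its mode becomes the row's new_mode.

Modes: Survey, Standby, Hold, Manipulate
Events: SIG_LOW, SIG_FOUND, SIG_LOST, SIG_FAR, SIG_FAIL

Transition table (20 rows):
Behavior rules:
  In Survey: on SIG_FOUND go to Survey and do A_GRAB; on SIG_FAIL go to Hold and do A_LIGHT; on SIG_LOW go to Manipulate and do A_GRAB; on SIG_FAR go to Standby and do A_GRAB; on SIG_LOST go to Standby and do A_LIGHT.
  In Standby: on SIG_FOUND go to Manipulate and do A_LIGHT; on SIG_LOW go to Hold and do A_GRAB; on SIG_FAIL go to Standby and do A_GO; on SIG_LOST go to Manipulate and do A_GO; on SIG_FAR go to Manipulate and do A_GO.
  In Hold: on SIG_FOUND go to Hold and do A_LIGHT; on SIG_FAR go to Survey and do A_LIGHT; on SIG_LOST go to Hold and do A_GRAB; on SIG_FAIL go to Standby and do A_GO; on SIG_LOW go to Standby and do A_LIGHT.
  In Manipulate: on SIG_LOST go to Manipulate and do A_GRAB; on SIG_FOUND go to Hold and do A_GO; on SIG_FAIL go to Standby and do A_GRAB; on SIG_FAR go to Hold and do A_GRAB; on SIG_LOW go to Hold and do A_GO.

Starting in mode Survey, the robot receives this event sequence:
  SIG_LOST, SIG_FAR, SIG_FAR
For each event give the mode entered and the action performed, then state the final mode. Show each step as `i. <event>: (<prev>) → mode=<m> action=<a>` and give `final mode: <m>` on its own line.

1. SIG_LOST: (Survey) → mode=Standby action=A_LIGHT
2. SIG_FAR: (Standby) → mode=Manipulate action=A_GO
3. SIG_FAR: (Manipulate) → mode=Hold action=A_GRAB

final mode: Hold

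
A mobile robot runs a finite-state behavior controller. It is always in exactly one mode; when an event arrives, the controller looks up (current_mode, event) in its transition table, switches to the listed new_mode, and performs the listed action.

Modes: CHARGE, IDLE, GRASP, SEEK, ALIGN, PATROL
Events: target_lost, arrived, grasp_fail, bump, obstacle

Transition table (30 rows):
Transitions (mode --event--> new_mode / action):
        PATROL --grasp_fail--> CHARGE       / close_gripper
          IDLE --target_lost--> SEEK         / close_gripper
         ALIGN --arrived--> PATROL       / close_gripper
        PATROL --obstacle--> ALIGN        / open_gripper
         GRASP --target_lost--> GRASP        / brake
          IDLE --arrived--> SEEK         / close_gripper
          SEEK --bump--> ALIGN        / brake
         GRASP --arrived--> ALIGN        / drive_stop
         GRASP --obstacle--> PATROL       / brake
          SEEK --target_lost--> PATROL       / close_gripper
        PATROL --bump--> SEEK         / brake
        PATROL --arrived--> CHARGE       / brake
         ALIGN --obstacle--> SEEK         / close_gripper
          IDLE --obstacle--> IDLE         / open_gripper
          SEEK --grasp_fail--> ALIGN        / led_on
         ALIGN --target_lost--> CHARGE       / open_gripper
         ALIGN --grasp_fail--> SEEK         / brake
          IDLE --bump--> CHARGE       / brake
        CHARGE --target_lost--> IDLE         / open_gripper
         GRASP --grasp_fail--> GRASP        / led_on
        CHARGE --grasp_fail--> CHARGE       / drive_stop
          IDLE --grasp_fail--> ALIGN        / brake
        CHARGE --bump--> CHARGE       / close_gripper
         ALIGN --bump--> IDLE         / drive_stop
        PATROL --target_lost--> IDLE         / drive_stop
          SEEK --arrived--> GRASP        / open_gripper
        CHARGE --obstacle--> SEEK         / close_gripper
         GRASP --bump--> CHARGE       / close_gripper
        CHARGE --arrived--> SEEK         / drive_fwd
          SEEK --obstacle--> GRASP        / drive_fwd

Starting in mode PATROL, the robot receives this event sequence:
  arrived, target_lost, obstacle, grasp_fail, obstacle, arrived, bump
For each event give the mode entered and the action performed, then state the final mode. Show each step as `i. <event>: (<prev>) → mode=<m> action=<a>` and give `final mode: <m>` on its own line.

1. arrived: (PATROL) → mode=CHARGE action=brake
2. target_lost: (CHARGE) → mode=IDLE action=open_gripper
3. obstacle: (IDLE) → mode=IDLE action=open_gripper
4. grasp_fail: (IDLE) → mode=ALIGN action=brake
5. obstacle: (ALIGN) → mode=SEEK action=close_gripper
6. arrived: (SEEK) → mode=GRASP action=open_gripper
7. bump: (GRASP) → mode=CHARGE action=close_gripper

final mode: CHARGE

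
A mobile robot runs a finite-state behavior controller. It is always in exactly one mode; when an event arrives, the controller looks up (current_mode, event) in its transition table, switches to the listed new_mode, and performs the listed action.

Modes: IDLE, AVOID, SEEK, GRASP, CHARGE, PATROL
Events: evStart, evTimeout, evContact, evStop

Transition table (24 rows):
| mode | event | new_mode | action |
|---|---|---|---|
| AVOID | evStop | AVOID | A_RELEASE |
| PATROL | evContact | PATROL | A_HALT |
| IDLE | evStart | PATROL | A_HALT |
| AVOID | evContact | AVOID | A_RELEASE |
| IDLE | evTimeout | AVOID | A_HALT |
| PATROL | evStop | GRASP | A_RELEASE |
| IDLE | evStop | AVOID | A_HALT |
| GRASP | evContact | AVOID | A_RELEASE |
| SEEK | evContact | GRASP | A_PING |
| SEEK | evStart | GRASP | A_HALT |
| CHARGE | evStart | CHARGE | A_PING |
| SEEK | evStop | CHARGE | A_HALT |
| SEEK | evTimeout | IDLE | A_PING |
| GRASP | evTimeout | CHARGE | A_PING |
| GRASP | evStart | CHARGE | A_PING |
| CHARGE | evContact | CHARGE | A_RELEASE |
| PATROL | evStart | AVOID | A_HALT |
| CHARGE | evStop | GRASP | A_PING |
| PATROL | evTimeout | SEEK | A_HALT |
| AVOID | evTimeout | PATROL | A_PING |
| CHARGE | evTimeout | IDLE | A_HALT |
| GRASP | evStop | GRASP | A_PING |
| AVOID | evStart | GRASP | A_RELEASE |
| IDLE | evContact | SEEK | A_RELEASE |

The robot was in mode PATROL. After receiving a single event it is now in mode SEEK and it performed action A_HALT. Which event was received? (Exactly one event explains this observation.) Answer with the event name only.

evTimeout

try evStart: (PATROL, evStart) → (AVOID, A_HALT)
try evTimeout: (PATROL, evTimeout) → (SEEK, A_HALT)  ← matches
try evContact: (PATROL, evContact) → (PATROL, A_HALT)
try evStop: (PATROL, evStop) → (GRASP, A_RELEASE)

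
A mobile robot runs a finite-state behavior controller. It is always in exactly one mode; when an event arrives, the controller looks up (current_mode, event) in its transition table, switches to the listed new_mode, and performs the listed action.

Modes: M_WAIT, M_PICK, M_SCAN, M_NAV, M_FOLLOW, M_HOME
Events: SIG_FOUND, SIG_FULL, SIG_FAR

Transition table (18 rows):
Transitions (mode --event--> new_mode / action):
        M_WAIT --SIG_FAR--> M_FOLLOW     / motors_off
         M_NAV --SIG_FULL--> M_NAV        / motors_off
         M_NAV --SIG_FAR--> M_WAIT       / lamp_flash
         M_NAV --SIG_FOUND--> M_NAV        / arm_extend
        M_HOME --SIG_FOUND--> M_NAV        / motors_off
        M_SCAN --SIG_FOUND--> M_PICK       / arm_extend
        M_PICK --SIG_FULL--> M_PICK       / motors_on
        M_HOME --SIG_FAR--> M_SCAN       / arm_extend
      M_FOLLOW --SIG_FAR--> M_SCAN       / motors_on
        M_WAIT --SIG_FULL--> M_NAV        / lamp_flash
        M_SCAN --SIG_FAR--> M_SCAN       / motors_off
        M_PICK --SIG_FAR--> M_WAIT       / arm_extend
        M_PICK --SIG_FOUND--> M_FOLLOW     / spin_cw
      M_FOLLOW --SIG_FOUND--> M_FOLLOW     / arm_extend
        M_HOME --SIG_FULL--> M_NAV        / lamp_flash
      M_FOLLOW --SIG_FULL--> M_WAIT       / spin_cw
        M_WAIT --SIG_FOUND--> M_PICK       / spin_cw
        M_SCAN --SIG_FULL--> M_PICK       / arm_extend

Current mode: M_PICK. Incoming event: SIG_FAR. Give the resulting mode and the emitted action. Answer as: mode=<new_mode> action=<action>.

current mode = M_PICK; filter table to that mode:
  (M_PICK, SIG_FULL) → (M_PICK, motors_on)
  (M_PICK, SIG_FAR) → (M_WAIT, arm_extend)  ← event matches
  (M_PICK, SIG_FOUND) → (M_FOLLOW, spin_cw)
event = SIG_FAR selects (M_WAIT, arm_extend)

mode=M_WAIT action=arm_extend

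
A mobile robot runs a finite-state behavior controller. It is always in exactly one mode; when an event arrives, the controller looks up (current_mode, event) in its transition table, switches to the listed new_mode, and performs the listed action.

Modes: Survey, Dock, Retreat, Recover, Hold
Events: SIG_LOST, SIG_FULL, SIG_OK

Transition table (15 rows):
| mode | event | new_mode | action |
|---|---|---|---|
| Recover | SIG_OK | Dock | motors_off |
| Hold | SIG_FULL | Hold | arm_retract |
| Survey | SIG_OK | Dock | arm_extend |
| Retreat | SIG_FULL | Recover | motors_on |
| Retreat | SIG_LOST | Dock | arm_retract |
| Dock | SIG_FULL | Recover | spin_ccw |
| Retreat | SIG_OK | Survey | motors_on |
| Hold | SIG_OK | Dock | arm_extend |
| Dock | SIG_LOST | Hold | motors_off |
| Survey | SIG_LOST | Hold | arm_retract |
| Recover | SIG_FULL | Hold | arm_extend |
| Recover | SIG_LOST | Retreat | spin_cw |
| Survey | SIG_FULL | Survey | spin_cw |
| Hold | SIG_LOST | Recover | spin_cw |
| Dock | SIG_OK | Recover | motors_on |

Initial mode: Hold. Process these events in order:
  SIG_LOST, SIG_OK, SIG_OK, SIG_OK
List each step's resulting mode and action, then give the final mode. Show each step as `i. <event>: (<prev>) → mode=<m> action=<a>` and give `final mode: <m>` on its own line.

1. SIG_LOST: (Hold) → mode=Recover action=spin_cw
2. SIG_OK: (Recover) → mode=Dock action=motors_off
3. SIG_OK: (Dock) → mode=Recover action=motors_on
4. SIG_OK: (Recover) → mode=Dock action=motors_off

final mode: Dock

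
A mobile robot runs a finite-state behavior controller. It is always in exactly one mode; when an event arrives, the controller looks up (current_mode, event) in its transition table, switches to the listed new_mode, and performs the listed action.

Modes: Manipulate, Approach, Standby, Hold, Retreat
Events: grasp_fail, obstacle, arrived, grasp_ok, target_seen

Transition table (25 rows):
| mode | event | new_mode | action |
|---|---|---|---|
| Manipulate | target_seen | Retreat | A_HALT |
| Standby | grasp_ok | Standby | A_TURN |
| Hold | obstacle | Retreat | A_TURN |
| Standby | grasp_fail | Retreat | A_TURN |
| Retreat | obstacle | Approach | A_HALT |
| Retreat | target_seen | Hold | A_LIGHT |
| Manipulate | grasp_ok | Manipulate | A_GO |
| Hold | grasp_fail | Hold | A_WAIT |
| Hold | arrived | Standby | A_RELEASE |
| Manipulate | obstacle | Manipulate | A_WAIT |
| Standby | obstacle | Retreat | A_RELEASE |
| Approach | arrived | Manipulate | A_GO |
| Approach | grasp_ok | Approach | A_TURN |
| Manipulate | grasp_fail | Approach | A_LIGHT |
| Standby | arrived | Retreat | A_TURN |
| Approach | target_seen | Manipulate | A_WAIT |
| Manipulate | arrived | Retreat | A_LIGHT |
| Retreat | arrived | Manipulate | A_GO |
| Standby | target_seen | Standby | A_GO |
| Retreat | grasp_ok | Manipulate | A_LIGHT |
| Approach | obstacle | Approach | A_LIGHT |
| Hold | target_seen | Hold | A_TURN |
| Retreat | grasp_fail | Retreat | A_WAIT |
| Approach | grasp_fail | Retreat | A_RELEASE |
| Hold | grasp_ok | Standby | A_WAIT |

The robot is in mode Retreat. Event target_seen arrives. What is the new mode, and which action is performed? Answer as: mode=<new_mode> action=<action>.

current mode = Retreat; filter table to that mode:
  (Retreat, obstacle) → (Approach, A_HALT)
  (Retreat, target_seen) → (Hold, A_LIGHT)  ← event matches
  (Retreat, arrived) → (Manipulate, A_GO)
  (Retreat, grasp_ok) → (Manipulate, A_LIGHT)
  (Retreat, grasp_fail) → (Retreat, A_WAIT)
event = target_seen selects (Hold, A_LIGHT)

mode=Hold action=A_LIGHT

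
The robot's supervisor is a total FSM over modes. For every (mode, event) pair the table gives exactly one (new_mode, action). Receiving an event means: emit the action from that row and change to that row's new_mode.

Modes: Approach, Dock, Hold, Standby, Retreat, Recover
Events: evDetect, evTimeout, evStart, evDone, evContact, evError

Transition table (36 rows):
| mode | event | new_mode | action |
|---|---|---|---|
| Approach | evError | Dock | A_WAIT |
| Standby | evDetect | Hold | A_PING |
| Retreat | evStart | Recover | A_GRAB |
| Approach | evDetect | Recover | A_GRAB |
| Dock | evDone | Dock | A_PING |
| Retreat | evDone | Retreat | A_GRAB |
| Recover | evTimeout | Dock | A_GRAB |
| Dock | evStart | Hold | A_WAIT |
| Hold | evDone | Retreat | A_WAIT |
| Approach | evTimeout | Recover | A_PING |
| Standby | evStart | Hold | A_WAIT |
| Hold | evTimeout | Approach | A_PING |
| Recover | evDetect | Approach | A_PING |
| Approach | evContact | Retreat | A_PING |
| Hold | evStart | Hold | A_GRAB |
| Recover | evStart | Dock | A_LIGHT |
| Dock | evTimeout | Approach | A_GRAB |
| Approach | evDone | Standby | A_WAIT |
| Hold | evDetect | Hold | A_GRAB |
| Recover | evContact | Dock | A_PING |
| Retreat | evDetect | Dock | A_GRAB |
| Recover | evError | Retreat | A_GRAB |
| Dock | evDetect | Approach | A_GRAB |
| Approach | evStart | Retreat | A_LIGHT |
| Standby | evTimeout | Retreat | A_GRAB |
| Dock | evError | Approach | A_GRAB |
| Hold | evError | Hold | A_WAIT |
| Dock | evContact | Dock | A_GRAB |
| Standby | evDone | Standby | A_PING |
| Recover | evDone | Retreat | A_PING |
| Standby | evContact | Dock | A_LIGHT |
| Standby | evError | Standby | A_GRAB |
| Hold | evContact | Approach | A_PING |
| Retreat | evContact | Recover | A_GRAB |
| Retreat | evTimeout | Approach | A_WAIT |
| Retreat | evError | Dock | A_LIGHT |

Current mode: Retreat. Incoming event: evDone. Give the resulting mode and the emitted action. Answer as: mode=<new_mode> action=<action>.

current mode = Retreat; filter table to that mode:
  (Retreat, evStart) → (Recover, A_GRAB)
  (Retreat, evDone) → (Retreat, A_GRAB)  ← event matches
  (Retreat, evDetect) → (Dock, A_GRAB)
  (Retreat, evContact) → (Recover, A_GRAB)
  (Retreat, evTimeout) → (Approach, A_WAIT)
  (Retreat, evError) → (Dock, A_LIGHT)
event = evDone selects (Retreat, A_GRAB)

mode=Retreat action=A_GRAB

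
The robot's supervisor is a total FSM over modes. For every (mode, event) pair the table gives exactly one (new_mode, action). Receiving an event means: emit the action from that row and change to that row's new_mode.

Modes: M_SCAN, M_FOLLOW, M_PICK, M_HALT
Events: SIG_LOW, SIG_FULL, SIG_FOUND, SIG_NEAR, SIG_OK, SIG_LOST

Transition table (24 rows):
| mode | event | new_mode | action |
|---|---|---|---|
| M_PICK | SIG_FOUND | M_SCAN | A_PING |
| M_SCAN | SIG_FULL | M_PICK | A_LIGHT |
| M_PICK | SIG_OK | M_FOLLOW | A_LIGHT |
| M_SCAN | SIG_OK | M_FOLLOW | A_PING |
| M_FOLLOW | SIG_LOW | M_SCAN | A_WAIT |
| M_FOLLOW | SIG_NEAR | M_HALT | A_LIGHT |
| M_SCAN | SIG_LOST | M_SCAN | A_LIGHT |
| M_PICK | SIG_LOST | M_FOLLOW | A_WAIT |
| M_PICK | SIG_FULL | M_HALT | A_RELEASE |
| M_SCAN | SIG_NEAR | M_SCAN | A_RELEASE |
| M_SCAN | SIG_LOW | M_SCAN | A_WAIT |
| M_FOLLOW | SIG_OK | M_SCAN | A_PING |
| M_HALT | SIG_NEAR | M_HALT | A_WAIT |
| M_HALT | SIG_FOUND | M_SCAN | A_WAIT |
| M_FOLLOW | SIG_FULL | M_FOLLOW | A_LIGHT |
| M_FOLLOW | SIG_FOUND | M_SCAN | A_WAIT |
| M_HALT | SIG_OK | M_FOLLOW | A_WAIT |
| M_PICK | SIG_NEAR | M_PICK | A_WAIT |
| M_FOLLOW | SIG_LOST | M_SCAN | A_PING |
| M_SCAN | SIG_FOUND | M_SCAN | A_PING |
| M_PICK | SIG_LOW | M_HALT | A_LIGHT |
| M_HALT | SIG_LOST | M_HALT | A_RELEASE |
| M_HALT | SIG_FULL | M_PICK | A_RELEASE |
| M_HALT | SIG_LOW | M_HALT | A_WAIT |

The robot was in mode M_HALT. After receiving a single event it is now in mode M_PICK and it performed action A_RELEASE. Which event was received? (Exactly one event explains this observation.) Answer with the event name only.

SIG_FULL

try SIG_LOW: (M_HALT, SIG_LOW) → (M_HALT, A_WAIT)
try SIG_FULL: (M_HALT, SIG_FULL) → (M_PICK, A_RELEASE)  ← matches
try SIG_FOUND: (M_HALT, SIG_FOUND) → (M_SCAN, A_WAIT)
try SIG_NEAR: (M_HALT, SIG_NEAR) → (M_HALT, A_WAIT)
try SIG_OK: (M_HALT, SIG_OK) → (M_FOLLOW, A_WAIT)
try SIG_LOST: (M_HALT, SIG_LOST) → (M_HALT, A_RELEASE)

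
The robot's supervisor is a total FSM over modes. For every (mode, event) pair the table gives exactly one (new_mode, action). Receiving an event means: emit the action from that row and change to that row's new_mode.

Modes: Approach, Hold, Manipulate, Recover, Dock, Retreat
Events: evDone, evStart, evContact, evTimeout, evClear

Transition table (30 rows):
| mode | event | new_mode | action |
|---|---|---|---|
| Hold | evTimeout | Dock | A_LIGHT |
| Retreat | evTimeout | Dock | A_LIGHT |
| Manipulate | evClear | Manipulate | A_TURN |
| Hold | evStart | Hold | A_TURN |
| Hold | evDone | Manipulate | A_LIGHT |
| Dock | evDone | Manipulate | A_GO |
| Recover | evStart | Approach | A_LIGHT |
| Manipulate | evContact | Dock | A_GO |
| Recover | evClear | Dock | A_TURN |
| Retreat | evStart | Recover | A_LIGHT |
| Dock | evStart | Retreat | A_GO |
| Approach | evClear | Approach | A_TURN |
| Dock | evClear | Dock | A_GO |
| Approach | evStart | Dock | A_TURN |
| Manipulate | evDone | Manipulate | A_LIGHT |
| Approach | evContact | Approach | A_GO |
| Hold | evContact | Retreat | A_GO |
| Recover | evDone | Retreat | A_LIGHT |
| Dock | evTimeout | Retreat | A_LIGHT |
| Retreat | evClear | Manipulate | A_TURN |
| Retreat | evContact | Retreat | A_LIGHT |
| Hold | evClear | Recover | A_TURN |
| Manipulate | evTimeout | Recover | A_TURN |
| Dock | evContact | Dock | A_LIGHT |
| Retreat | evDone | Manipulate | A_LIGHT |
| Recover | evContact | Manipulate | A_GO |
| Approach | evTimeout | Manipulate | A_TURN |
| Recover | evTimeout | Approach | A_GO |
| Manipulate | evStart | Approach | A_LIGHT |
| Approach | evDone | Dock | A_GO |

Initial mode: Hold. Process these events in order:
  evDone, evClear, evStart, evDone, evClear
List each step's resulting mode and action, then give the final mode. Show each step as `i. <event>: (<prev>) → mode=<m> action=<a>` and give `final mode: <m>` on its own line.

final mode: Dock

1. evDone: (Hold) → mode=Manipulate action=A_LIGHT
2. evClear: (Manipulate) → mode=Manipulate action=A_TURN
3. evStart: (Manipulate) → mode=Approach action=A_LIGHT
4. evDone: (Approach) → mode=Dock action=A_GO
5. evClear: (Dock) → mode=Dock action=A_GO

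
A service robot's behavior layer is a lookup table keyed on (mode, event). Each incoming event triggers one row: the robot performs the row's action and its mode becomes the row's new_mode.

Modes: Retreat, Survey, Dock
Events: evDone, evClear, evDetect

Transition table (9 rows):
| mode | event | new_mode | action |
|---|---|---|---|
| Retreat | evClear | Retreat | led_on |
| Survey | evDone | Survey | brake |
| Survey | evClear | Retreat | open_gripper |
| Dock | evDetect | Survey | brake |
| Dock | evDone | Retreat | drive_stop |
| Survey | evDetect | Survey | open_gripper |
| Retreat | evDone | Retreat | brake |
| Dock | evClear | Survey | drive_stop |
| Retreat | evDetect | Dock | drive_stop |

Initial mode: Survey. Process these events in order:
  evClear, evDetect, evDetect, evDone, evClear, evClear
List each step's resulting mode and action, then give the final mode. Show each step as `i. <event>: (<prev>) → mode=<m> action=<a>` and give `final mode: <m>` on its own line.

final mode: Retreat

1. evClear: (Survey) → mode=Retreat action=open_gripper
2. evDetect: (Retreat) → mode=Dock action=drive_stop
3. evDetect: (Dock) → mode=Survey action=brake
4. evDone: (Survey) → mode=Survey action=brake
5. evClear: (Survey) → mode=Retreat action=open_gripper
6. evClear: (Retreat) → mode=Retreat action=led_on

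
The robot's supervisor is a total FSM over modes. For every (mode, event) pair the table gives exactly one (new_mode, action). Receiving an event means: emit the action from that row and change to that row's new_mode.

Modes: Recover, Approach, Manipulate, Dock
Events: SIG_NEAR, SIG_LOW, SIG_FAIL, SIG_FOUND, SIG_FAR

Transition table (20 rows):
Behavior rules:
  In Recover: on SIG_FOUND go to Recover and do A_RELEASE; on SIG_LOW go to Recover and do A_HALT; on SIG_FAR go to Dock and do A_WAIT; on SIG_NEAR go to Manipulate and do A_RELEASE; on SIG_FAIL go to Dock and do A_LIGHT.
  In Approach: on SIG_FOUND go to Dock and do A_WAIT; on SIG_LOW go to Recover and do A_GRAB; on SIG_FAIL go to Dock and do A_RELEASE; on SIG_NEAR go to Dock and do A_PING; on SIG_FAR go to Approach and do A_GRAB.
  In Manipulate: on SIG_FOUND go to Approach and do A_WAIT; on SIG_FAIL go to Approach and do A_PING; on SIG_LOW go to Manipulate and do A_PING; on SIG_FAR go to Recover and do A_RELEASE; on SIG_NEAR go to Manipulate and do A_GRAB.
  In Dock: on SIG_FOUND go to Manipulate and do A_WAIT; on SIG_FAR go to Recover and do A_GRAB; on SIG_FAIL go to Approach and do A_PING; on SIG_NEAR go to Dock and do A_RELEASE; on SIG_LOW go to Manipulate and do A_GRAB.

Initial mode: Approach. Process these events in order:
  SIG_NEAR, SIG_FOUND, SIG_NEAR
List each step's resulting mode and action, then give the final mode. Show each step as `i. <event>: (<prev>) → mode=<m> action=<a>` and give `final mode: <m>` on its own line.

1. SIG_NEAR: (Approach) → mode=Dock action=A_PING
2. SIG_FOUND: (Dock) → mode=Manipulate action=A_WAIT
3. SIG_NEAR: (Manipulate) → mode=Manipulate action=A_GRAB

final mode: Manipulate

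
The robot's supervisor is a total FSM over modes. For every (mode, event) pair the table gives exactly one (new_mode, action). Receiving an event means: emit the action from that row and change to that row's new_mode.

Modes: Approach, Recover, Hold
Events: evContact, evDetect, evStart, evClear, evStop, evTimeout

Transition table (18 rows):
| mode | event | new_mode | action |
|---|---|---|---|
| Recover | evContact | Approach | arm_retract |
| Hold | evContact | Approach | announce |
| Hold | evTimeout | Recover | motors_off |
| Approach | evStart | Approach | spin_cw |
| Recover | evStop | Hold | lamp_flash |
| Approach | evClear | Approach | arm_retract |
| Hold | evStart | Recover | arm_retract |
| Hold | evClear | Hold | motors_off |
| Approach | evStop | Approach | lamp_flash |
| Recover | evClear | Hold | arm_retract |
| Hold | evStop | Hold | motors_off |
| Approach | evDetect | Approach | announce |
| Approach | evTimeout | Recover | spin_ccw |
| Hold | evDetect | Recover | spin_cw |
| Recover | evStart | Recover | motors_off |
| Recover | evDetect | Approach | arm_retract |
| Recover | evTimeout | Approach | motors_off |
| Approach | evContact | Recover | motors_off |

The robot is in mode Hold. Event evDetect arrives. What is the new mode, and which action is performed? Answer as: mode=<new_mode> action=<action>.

mode=Recover action=spin_cw

current mode = Hold; filter table to that mode:
  (Hold, evContact) → (Approach, announce)
  (Hold, evTimeout) → (Recover, motors_off)
  (Hold, evStart) → (Recover, arm_retract)
  (Hold, evClear) → (Hold, motors_off)
  (Hold, evStop) → (Hold, motors_off)
  (Hold, evDetect) → (Recover, spin_cw)  ← event matches
event = evDetect selects (Recover, spin_cw)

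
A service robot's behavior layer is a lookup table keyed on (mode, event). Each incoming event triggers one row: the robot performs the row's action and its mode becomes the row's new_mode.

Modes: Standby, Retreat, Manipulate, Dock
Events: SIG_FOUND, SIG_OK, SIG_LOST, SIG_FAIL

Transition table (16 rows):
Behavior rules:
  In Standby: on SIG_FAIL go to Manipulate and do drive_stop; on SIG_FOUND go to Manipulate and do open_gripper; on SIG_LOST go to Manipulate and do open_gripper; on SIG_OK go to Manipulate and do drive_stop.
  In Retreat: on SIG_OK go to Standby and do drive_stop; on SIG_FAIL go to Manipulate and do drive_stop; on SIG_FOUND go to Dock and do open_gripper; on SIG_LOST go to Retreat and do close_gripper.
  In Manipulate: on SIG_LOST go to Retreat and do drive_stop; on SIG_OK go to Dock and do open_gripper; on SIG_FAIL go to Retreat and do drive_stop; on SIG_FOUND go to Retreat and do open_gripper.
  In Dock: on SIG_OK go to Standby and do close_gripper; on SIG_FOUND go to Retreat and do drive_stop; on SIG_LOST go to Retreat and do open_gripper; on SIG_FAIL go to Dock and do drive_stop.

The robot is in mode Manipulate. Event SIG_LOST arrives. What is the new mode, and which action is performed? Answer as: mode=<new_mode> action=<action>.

current mode = Manipulate; filter table to that mode:
  (Manipulate, SIG_LOST) → (Retreat, drive_stop)  ← event matches
  (Manipulate, SIG_OK) → (Dock, open_gripper)
  (Manipulate, SIG_FAIL) → (Retreat, drive_stop)
  (Manipulate, SIG_FOUND) → (Retreat, open_gripper)
event = SIG_LOST selects (Retreat, drive_stop)

mode=Retreat action=drive_stop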